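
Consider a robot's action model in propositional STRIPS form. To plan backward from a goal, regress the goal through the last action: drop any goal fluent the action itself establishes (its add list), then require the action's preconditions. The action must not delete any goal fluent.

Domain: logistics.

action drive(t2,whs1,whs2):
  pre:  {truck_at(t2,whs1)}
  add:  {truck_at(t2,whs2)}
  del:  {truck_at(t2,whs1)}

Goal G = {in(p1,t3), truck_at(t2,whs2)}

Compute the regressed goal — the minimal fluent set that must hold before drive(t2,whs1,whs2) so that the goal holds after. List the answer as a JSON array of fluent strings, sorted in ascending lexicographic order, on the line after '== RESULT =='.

Regress:
  G ∩ del = {}  (empty — regression defined)
  G \ add = {in(p1,t3), truck_at(t2,whs2)} \ {truck_at(t2,whs2)} = {in(p1,t3)}
  ∪ pre   = {in(p1,t3)} ∪ {truck_at(t2,whs1)}
          = {in(p1,t3), truck_at(t2,whs1)}

== RESULT ==
["in(p1,t3)", "truck_at(t2,whs1)"]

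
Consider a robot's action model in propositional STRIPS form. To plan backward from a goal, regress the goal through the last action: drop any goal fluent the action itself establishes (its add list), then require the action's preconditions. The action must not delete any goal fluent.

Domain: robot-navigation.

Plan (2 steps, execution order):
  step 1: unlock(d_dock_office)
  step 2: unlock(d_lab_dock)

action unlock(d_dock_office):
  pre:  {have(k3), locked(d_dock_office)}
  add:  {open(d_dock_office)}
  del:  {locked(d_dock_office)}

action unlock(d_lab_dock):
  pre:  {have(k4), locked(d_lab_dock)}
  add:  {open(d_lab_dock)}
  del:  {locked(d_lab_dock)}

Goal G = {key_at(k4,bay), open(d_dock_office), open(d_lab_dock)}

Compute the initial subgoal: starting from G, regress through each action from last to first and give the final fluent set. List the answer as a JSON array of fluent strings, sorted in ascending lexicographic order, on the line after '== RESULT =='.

Regress step by step:
  through step 2 (unlock(d_lab_dock)): drop {open(d_lab_dock)}, keep {key_at(k4,bay), open(d_dock_office)}, require {have(k4), locked(d_lab_dock)}
    → {have(k4), key_at(k4,bay), locked(d_lab_dock), open(d_dock_office)}
  through step 1 (unlock(d_dock_office)): drop {open(d_dock_office)}, keep {have(k4), key_at(k4,bay), locked(d_lab_dock)}, require {have(k3), locked(d_dock_office)}
    → {have(k3), have(k4), key_at(k4,bay), locked(d_dock_office), locked(d_lab_dock)}

== RESULT ==
["have(k3)", "have(k4)", "key_at(k4,bay)", "locked(d_dock_office)", "locked(d_lab_dock)"]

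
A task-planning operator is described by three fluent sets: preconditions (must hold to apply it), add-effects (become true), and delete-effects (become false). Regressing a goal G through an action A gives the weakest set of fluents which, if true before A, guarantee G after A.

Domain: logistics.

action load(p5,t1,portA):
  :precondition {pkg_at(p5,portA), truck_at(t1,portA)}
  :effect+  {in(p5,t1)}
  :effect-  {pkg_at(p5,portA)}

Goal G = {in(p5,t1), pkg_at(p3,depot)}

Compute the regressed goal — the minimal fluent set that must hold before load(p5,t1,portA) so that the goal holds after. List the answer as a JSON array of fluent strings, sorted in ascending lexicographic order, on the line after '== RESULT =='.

Compute (G \ add) ∪ pre:
  G ∩ del = {}  (empty — regression defined)
  G \ add = {in(p5,t1), pkg_at(p3,depot)} \ {in(p5,t1)} = {pkg_at(p3,depot)}
  ∪ pre   = {pkg_at(p3,depot)} ∪ {pkg_at(p5,portA), truck_at(t1,portA)}
          = {pkg_at(p3,depot), pkg_at(p5,portA), truck_at(t1,portA)}

== RESULT ==
["pkg_at(p3,depot)", "pkg_at(p5,portA)", "truck_at(t1,portA)"]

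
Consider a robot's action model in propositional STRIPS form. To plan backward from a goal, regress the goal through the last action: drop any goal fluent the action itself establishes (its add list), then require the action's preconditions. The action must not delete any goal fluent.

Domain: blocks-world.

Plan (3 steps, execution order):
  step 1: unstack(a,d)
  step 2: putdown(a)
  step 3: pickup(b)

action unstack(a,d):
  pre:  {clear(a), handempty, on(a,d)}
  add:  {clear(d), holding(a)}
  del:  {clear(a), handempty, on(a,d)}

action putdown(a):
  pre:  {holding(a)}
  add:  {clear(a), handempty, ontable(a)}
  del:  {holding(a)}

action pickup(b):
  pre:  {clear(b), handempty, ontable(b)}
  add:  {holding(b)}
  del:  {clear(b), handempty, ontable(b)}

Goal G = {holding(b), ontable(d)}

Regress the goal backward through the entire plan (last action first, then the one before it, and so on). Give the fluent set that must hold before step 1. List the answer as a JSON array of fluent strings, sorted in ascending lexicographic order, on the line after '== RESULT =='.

Regress step by step:
  through step 3 (pickup(b)): drop {holding(b)}, keep {ontable(d)}, require {clear(b), handempty, ontable(b)}
    → {clear(b), handempty, ontable(b), ontable(d)}
  through step 2 (putdown(a)): drop {handempty}, keep {clear(b), ontable(b), ontable(d)}, require {holding(a)}
    → {clear(b), holding(a), ontable(b), ontable(d)}
  through step 1 (unstack(a,d)): drop {holding(a)}, keep {clear(b), ontable(b), ontable(d)}, require {clear(a), handempty, on(a,d)}
    → {clear(a), clear(b), handempty, on(a,d), ontable(b), ontable(d)}

== RESULT ==
["clear(a)", "clear(b)", "handempty", "on(a,d)", "ontable(b)", "ontable(d)"]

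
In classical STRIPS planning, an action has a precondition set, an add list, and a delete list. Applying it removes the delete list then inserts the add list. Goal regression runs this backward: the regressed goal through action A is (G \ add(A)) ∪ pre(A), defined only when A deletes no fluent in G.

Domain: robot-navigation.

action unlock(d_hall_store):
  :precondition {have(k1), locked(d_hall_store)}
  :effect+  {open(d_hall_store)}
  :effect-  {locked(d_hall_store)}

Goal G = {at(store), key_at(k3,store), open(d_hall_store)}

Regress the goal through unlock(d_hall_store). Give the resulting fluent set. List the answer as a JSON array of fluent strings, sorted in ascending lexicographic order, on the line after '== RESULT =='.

Compute (G \ add) ∪ pre:
  G ∩ del = {}  (empty — regression defined)
  G \ add = {at(store), key_at(k3,store), open(d_hall_store)} \ {open(d_hall_store)} = {at(store), key_at(k3,store)}
  ∪ pre   = {at(store), key_at(k3,store)} ∪ {have(k1), locked(d_hall_store)}
          = {at(store), have(k1), key_at(k3,store), locked(d_hall_store)}

== RESULT ==
["at(store)", "have(k1)", "key_at(k3,store)", "locked(d_hall_store)"]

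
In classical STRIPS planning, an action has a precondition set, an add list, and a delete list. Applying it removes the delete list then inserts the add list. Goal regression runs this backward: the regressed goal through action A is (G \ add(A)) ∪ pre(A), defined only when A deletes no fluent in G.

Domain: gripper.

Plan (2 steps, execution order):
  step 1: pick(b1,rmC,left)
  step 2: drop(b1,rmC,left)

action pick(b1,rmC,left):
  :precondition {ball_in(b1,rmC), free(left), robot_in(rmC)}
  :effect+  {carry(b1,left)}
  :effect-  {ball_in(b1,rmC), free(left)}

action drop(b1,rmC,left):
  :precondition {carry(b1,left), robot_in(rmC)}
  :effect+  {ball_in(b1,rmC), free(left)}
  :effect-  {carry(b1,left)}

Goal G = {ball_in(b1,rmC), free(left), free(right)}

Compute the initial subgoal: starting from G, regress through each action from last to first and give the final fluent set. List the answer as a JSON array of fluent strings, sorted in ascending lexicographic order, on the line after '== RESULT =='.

Work backward from the goal:
  through step 2 (drop(b1,rmC,left)): drop {ball_in(b1,rmC), free(left)}, keep {free(right)}, require {carry(b1,left), robot_in(rmC)}
    → {carry(b1,left), free(right), robot_in(rmC)}
  through step 1 (pick(b1,rmC,left)): drop {carry(b1,left)}, keep {free(right), robot_in(rmC)}, require {ball_in(b1,rmC), free(left), robot_in(rmC)}
    → {ball_in(b1,rmC), free(left), free(right), robot_in(rmC)}

== RESULT ==
["ball_in(b1,rmC)", "free(left)", "free(right)", "robot_in(rmC)"]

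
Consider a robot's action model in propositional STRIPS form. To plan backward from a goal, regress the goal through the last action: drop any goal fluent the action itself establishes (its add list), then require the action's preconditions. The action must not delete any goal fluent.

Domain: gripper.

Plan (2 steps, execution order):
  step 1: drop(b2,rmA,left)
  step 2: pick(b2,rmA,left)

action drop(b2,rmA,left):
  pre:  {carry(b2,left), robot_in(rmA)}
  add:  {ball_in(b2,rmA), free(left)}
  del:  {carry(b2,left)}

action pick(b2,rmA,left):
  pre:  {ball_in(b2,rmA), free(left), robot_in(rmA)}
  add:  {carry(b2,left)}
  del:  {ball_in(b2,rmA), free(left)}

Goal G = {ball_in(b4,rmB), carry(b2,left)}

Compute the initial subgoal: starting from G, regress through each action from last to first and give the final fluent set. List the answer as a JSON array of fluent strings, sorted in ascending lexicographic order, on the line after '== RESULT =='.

Regress step by step:
  through step 2 (pick(b2,rmA,left)): drop {carry(b2,left)}, keep {ball_in(b4,rmB)}, require {ball_in(b2,rmA), free(left), robot_in(rmA)}
    → {ball_in(b2,rmA), ball_in(b4,rmB), free(left), robot_in(rmA)}
  through step 1 (drop(b2,rmA,left)): drop {ball_in(b2,rmA), free(left)}, keep {ball_in(b4,rmB), robot_in(rmA)}, require {carry(b2,left), robot_in(rmA)}
    → {ball_in(b4,rmB), carry(b2,left), robot_in(rmA)}

== RESULT ==
["ball_in(b4,rmB)", "carry(b2,left)", "robot_in(rmA)"]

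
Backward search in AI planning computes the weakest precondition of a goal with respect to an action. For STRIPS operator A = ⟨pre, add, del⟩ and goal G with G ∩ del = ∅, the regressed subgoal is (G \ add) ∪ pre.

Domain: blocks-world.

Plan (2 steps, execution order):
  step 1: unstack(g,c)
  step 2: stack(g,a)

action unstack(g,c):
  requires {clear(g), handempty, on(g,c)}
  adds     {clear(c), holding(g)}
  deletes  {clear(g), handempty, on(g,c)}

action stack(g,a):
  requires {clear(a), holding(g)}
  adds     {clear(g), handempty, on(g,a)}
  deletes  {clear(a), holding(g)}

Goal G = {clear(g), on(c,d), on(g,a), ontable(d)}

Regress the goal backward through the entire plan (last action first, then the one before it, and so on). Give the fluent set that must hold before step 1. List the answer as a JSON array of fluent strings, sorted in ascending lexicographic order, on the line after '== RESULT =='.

Regress step by step:
  through step 2 (stack(g,a)): drop {clear(g), on(g,a)}, keep {on(c,d), ontable(d)}, require {clear(a), holding(g)}
    → {clear(a), holding(g), on(c,d), ontable(d)}
  through step 1 (unstack(g,c)): drop {holding(g)}, keep {clear(a), on(c,d), ontable(d)}, require {clear(g), handempty, on(g,c)}
    → {clear(a), clear(g), handempty, on(c,d), on(g,c), ontable(d)}

== RESULT ==
["clear(a)", "clear(g)", "handempty", "on(c,d)", "on(g,c)", "ontable(d)"]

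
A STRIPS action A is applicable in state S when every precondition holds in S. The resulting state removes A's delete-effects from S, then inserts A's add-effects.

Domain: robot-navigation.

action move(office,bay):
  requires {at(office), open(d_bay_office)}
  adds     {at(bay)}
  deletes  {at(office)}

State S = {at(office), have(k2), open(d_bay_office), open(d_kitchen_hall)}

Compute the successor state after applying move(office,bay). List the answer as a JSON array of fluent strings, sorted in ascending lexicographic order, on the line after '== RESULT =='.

Compute (S \ del) ∪ add:
  pre ⊆ S: {at(office), open(d_bay_office)} ⊆ S  — applicable
  S \ del = {have(k2), open(d_bay_office), open(d_kitchen_hall)}
  ∪ add   = {at(bay), have(k2), open(d_bay_office), open(d_kitchen_hall)}

== RESULT ==
["at(bay)", "have(k2)", "open(d_bay_office)", "open(d_kitchen_hall)"]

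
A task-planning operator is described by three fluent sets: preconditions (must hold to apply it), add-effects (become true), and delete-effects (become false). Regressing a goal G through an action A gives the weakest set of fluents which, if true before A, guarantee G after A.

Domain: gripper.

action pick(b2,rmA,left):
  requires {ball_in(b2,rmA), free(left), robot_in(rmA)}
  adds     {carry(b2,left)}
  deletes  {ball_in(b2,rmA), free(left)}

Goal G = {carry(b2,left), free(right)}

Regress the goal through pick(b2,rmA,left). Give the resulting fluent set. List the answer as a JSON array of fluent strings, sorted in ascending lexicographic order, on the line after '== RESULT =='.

Compute (G \ add) ∪ pre:
  G ∩ del = {}  (empty — regression defined)
  G \ add = {carry(b2,left), free(right)} \ {carry(b2,left)} = {free(right)}
  ∪ pre   = {free(right)} ∪ {ball_in(b2,rmA), free(left), robot_in(rmA)}
          = {ball_in(b2,rmA), free(left), free(right), robot_in(rmA)}

== RESULT ==
["ball_in(b2,rmA)", "free(left)", "free(right)", "robot_in(rmA)"]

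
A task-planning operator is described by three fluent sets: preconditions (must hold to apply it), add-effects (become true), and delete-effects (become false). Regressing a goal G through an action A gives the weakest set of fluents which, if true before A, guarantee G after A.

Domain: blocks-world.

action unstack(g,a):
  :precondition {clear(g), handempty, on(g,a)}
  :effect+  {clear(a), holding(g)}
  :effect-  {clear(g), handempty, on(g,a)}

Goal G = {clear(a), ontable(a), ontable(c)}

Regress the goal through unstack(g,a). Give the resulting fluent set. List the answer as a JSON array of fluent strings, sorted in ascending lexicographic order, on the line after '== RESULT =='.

Compute (G \ add) ∪ pre:
  G ∩ del = {}  (empty — regression defined)
  G \ add = {clear(a), ontable(a), ontable(c)} \ {clear(a), holding(g)} = {ontable(a), ontable(c)}
  ∪ pre   = {ontable(a), ontable(c)} ∪ {clear(g), handempty, on(g,a)}
          = {clear(g), handempty, on(g,a), ontable(a), ontable(c)}

== RESULT ==
["clear(g)", "handempty", "on(g,a)", "ontable(a)", "ontable(c)"]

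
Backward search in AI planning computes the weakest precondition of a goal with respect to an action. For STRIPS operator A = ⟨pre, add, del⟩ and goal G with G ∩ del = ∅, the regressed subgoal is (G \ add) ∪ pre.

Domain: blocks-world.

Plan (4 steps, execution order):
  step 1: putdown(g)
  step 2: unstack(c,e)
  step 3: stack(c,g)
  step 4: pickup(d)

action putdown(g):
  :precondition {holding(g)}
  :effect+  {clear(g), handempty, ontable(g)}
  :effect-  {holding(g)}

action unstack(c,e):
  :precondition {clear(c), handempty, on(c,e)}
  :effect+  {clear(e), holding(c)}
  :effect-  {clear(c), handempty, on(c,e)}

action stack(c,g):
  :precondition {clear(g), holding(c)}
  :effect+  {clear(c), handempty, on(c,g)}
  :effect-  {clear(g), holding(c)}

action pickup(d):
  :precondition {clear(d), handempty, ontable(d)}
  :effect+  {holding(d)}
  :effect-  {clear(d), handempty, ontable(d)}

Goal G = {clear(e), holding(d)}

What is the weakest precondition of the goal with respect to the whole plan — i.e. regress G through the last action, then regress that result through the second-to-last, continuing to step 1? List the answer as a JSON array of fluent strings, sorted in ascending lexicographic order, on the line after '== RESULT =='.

Work backward from the goal:
  through step 4 (pickup(d)): drop {holding(d)}, keep {clear(e)}, require {clear(d), handempty, ontable(d)}
    → {clear(d), clear(e), handempty, ontable(d)}
  through step 3 (stack(c,g)): drop {handempty}, keep {clear(d), clear(e), ontable(d)}, require {clear(g), holding(c)}
    → {clear(d), clear(e), clear(g), holding(c), ontable(d)}
  through step 2 (unstack(c,e)): drop {clear(e), holding(c)}, keep {clear(d), clear(g), ontable(d)}, require {clear(c), handempty, on(c,e)}
    → {clear(c), clear(d), clear(g), handempty, on(c,e), ontable(d)}
  through step 1 (putdown(g)): drop {clear(g), handempty}, keep {clear(c), clear(d), on(c,e), ontable(d)}, require {holding(g)}
    → {clear(c), clear(d), holding(g), on(c,e), ontable(d)}

== RESULT ==
["clear(c)", "clear(d)", "holding(g)", "on(c,e)", "ontable(d)"]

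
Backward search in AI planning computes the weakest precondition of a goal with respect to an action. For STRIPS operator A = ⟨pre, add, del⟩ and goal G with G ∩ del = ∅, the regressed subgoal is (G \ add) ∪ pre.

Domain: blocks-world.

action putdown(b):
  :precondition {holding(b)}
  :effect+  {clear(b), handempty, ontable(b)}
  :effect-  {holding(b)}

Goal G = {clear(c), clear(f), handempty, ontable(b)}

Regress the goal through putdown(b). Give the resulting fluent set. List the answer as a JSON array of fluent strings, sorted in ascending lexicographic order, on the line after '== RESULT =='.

Regress:
  G ∩ del = {}  (empty — regression defined)
  G \ add = {clear(c), clear(f), handempty, ontable(b)} \ {clear(b), handempty, ontable(b)} = {clear(c), clear(f)}
  ∪ pre   = {clear(c), clear(f)} ∪ {holding(b)}
          = {clear(c), clear(f), holding(b)}

== RESULT ==
["clear(c)", "clear(f)", "holding(b)"]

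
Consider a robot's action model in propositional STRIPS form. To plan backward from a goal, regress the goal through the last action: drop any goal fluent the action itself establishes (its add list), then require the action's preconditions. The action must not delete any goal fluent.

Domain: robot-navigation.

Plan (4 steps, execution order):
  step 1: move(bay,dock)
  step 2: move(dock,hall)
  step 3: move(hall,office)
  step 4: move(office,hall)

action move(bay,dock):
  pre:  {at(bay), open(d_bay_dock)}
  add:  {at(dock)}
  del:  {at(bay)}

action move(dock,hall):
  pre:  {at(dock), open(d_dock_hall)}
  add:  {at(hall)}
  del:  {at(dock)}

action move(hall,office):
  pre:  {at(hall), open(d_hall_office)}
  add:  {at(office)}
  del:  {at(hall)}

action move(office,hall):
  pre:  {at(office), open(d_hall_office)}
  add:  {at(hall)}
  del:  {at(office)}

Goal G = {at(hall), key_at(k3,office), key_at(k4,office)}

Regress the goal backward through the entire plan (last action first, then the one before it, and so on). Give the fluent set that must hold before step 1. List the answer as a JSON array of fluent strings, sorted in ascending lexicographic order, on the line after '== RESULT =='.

Work backward from the goal:
  through step 4 (move(office,hall)): drop {at(hall)}, keep {key_at(k3,office), key_at(k4,office)}, require {at(office), open(d_hall_office)}
    → {at(office), key_at(k3,office), key_at(k4,office), open(d_hall_office)}
  through step 3 (move(hall,office)): drop {at(office)}, keep {key_at(k3,office), key_at(k4,office), open(d_hall_office)}, require {at(hall), open(d_hall_office)}
    → {at(hall), key_at(k3,office), key_at(k4,office), open(d_hall_office)}
  through step 2 (move(dock,hall)): drop {at(hall)}, keep {key_at(k3,office), key_at(k4,office), open(d_hall_office)}, require {at(dock), open(d_dock_hall)}
    → {at(dock), key_at(k3,office), key_at(k4,office), open(d_dock_hall), open(d_hall_office)}
  through step 1 (move(bay,dock)): drop {at(dock)}, keep {key_at(k3,office), key_at(k4,office), open(d_dock_hall), open(d_hall_office)}, require {at(bay), open(d_bay_dock)}
    → {at(bay), key_at(k3,office), key_at(k4,office), open(d_bay_dock), open(d_dock_hall), open(d_hall_office)}

== RESULT ==
["at(bay)", "key_at(k3,office)", "key_at(k4,office)", "open(d_bay_dock)", "open(d_dock_hall)", "open(d_hall_office)"]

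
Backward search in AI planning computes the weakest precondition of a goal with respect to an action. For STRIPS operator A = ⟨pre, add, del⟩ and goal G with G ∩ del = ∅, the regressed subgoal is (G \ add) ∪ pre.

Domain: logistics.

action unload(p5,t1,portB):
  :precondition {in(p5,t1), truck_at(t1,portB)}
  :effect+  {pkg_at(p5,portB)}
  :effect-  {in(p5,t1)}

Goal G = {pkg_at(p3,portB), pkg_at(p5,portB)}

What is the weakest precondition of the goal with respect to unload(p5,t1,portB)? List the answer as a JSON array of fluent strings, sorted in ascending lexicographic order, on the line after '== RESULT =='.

Regress:
  G ∩ del = {}  (empty — regression defined)
  G \ add = {pkg_at(p3,portB), pkg_at(p5,portB)} \ {pkg_at(p5,portB)} = {pkg_at(p3,portB)}
  ∪ pre   = {pkg_at(p3,portB)} ∪ {in(p5,t1), truck_at(t1,portB)}
          = {in(p5,t1), pkg_at(p3,portB), truck_at(t1,portB)}

== RESULT ==
["in(p5,t1)", "pkg_at(p3,portB)", "truck_at(t1,portB)"]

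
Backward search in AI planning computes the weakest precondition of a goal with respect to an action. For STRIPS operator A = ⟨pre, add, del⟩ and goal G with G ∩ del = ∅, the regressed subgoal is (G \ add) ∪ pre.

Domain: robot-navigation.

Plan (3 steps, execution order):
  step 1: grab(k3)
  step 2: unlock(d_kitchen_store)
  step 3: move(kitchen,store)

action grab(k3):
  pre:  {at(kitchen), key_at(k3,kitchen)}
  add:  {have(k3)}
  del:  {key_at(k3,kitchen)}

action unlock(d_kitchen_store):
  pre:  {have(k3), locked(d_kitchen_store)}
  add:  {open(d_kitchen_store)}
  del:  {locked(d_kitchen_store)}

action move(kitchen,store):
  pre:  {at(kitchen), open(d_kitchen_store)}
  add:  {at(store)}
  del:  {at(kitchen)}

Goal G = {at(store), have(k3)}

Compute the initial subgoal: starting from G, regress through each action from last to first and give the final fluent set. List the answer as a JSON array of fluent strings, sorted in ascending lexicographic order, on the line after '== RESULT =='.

Work backward from the goal:
  through step 3 (move(kitchen,store)): drop {at(store)}, keep {have(k3)}, require {at(kitchen), open(d_kitchen_store)}
    → {at(kitchen), have(k3), open(d_kitchen_store)}
  through step 2 (unlock(d_kitchen_store)): drop {open(d_kitchen_store)}, keep {at(kitchen), have(k3)}, require {have(k3), locked(d_kitchen_store)}
    → {at(kitchen), have(k3), locked(d_kitchen_store)}
  through step 1 (grab(k3)): drop {have(k3)}, keep {at(kitchen), locked(d_kitchen_store)}, require {at(kitchen), key_at(k3,kitchen)}
    → {at(kitchen), key_at(k3,kitchen), locked(d_kitchen_store)}

== RESULT ==
["at(kitchen)", "key_at(k3,kitchen)", "locked(d_kitchen_store)"]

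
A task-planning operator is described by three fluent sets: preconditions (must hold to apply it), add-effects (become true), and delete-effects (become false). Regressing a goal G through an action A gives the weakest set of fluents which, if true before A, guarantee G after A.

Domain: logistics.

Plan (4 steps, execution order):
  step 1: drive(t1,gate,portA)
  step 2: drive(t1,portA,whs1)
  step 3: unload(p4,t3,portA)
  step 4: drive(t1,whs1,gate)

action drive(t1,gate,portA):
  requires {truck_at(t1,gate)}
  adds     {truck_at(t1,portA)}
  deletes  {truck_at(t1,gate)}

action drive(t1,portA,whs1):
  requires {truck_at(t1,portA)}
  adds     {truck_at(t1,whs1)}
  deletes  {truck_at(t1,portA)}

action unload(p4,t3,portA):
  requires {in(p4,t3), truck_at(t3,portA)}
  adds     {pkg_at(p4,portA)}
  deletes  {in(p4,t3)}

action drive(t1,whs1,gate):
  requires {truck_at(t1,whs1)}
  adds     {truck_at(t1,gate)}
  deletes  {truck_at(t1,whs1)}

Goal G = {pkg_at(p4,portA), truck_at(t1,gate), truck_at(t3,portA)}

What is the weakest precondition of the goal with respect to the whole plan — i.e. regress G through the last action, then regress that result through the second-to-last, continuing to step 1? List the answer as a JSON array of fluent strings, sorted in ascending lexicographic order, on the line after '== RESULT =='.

Work backward from the goal:
  through step 4 (drive(t1,whs1,gate)): drop {truck_at(t1,gate)}, keep {pkg_at(p4,portA), truck_at(t3,portA)}, require {truck_at(t1,whs1)}
    → {pkg_at(p4,portA), truck_at(t1,whs1), truck_at(t3,portA)}
  through step 3 (unload(p4,t3,portA)): drop {pkg_at(p4,portA)}, keep {truck_at(t1,whs1), truck_at(t3,portA)}, require {in(p4,t3), truck_at(t3,portA)}
    → {in(p4,t3), truck_at(t1,whs1), truck_at(t3,portA)}
  through step 2 (drive(t1,portA,whs1)): drop {truck_at(t1,whs1)}, keep {in(p4,t3), truck_at(t3,portA)}, require {truck_at(t1,portA)}
    → {in(p4,t3), truck_at(t1,portA), truck_at(t3,portA)}
  through step 1 (drive(t1,gate,portA)): drop {truck_at(t1,portA)}, keep {in(p4,t3), truck_at(t3,portA)}, require {truck_at(t1,gate)}
    → {in(p4,t3), truck_at(t1,gate), truck_at(t3,portA)}

== RESULT ==
["in(p4,t3)", "truck_at(t1,gate)", "truck_at(t3,portA)"]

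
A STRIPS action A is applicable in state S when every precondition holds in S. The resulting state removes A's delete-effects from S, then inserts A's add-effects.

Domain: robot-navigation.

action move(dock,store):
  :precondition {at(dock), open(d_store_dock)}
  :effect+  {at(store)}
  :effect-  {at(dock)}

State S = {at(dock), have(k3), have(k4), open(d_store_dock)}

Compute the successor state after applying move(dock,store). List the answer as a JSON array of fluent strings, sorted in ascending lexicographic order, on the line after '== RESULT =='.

Progress:
  pre ⊆ S: {at(dock), open(d_store_dock)} ⊆ S  — applicable
  S \ del = {have(k3), have(k4), open(d_store_dock)}
  ∪ add   = {at(store), have(k3), have(k4), open(d_store_dock)}

== RESULT ==
["at(store)", "have(k3)", "have(k4)", "open(d_store_dock)"]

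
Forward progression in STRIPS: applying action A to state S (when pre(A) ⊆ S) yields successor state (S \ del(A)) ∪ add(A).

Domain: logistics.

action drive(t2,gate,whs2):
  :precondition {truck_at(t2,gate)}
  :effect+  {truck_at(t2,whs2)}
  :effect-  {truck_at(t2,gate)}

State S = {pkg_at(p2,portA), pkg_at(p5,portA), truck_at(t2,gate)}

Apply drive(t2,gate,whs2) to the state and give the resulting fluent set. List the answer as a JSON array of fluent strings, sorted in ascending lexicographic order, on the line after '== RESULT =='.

Progress:
  pre ⊆ S: {truck_at(t2,gate)} ⊆ S  — applicable
  S \ del = {pkg_at(p2,portA), pkg_at(p5,portA)}
  ∪ add   = {pkg_at(p2,portA), pkg_at(p5,portA), truck_at(t2,whs2)}

== RESULT ==
["pkg_at(p2,portA)", "pkg_at(p5,portA)", "truck_at(t2,whs2)"]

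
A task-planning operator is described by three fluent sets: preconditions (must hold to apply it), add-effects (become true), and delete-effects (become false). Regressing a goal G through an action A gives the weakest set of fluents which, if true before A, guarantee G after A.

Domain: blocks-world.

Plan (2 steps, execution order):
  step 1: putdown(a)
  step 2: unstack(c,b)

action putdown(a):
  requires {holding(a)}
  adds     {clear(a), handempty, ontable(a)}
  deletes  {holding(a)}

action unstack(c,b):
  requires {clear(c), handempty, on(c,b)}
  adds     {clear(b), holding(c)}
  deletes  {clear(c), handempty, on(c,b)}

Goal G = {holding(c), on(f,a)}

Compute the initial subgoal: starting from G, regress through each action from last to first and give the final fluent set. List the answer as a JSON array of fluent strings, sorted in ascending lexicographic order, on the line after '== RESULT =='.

Regress step by step:
  through step 2 (unstack(c,b)): drop {holding(c)}, keep {on(f,a)}, require {clear(c), handempty, on(c,b)}
    → {clear(c), handempty, on(c,b), on(f,a)}
  through step 1 (putdown(a)): drop {handempty}, keep {clear(c), on(c,b), on(f,a)}, require {holding(a)}
    → {clear(c), holding(a), on(c,b), on(f,a)}

== RESULT ==
["clear(c)", "holding(a)", "on(c,b)", "on(f,a)"]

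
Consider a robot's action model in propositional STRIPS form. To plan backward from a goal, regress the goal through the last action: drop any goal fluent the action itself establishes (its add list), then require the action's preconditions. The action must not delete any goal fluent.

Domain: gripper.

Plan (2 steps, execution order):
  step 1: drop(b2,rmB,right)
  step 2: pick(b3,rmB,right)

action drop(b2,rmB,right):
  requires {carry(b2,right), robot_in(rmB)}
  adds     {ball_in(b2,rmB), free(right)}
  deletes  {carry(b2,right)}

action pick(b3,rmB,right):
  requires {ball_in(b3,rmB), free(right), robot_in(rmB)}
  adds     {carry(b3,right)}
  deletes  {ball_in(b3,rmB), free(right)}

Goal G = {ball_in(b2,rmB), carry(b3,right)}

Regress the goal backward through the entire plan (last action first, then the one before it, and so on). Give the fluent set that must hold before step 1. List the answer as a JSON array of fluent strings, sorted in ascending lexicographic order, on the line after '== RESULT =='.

Regress step by step:
  through step 2 (pick(b3,rmB,right)): drop {carry(b3,right)}, keep {ball_in(b2,rmB)}, require {ball_in(b3,rmB), free(right), robot_in(rmB)}
    → {ball_in(b2,rmB), ball_in(b3,rmB), free(right), robot_in(rmB)}
  through step 1 (drop(b2,rmB,right)): drop {ball_in(b2,rmB), free(right)}, keep {ball_in(b3,rmB), robot_in(rmB)}, require {carry(b2,right), robot_in(rmB)}
    → {ball_in(b3,rmB), carry(b2,right), robot_in(rmB)}

== RESULT ==
["ball_in(b3,rmB)", "carry(b2,right)", "robot_in(rmB)"]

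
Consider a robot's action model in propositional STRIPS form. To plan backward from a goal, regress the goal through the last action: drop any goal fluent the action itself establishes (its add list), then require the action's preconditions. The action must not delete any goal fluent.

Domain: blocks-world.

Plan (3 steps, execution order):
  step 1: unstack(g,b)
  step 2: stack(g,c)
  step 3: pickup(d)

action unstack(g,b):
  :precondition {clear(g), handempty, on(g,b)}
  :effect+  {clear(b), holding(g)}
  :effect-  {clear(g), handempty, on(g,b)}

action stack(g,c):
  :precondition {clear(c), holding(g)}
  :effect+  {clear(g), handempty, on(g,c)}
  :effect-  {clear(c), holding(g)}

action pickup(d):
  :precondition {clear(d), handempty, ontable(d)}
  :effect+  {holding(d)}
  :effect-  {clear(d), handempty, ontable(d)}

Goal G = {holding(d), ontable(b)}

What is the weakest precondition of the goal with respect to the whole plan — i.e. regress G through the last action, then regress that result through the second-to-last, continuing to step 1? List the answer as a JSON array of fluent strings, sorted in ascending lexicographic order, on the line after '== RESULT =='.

Work backward from the goal:
  through step 3 (pickup(d)): drop {holding(d)}, keep {ontable(b)}, require {clear(d), handempty, ontable(d)}
    → {clear(d), handempty, ontable(b), ontable(d)}
  through step 2 (stack(g,c)): drop {handempty}, keep {clear(d), ontable(b), ontable(d)}, require {clear(c), holding(g)}
    → {clear(c), clear(d), holding(g), ontable(b), ontable(d)}
  through step 1 (unstack(g,b)): drop {holding(g)}, keep {clear(c), clear(d), ontable(b), ontable(d)}, require {clear(g), handempty, on(g,b)}
    → {clear(c), clear(d), clear(g), handempty, on(g,b), ontable(b), ontable(d)}

== RESULT ==
["clear(c)", "clear(d)", "clear(g)", "handempty", "on(g,b)", "ontable(b)", "ontable(d)"]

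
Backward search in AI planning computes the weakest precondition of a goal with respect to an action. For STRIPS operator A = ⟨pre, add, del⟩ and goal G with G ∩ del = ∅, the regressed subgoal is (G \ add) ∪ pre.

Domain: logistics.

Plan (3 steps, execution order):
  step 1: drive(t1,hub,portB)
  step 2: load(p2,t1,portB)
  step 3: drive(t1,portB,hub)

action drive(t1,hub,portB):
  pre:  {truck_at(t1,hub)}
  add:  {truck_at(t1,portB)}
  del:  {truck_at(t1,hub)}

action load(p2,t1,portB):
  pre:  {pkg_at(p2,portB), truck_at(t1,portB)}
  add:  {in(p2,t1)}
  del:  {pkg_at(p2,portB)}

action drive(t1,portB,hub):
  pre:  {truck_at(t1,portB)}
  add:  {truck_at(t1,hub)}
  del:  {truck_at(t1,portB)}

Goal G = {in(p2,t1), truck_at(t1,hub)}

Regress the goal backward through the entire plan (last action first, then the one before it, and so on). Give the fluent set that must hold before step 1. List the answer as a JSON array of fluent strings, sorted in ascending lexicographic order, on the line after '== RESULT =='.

Work backward from the goal:
  through step 3 (drive(t1,portB,hub)): drop {truck_at(t1,hub)}, keep {in(p2,t1)}, require {truck_at(t1,portB)}
    → {in(p2,t1), truck_at(t1,portB)}
  through step 2 (load(p2,t1,portB)): drop {in(p2,t1)}, keep {truck_at(t1,portB)}, require {pkg_at(p2,portB), truck_at(t1,portB)}
    → {pkg_at(p2,portB), truck_at(t1,portB)}
  through step 1 (drive(t1,hub,portB)): drop {truck_at(t1,portB)}, keep {pkg_at(p2,portB)}, require {truck_at(t1,hub)}
    → {pkg_at(p2,portB), truck_at(t1,hub)}

== RESULT ==
["pkg_at(p2,portB)", "truck_at(t1,hub)"]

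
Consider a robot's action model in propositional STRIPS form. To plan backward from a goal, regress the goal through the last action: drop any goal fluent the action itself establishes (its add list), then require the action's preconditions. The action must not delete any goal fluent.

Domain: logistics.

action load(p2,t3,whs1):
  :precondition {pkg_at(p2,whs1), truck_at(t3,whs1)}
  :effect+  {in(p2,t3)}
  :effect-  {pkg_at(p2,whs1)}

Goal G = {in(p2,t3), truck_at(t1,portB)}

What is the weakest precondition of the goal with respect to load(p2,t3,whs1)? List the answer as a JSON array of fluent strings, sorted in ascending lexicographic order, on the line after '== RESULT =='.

Compute (G \ add) ∪ pre:
  G ∩ del = {}  (empty — regression defined)
  G \ add = {in(p2,t3), truck_at(t1,portB)} \ {in(p2,t3)} = {truck_at(t1,portB)}
  ∪ pre   = {truck_at(t1,portB)} ∪ {pkg_at(p2,whs1), truck_at(t3,whs1)}
          = {pkg_at(p2,whs1), truck_at(t1,portB), truck_at(t3,whs1)}

== RESULT ==
["pkg_at(p2,whs1)", "truck_at(t1,portB)", "truck_at(t3,whs1)"]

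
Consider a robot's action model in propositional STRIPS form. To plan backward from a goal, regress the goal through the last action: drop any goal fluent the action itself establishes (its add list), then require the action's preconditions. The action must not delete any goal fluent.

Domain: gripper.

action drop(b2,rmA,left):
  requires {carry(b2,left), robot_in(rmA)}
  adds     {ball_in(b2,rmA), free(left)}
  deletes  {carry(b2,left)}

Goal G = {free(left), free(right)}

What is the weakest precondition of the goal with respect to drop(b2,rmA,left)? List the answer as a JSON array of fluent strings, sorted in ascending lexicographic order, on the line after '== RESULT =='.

Regress:
  G ∩ del = {}  (empty — regression defined)
  G \ add = {free(left), free(right)} \ {ball_in(b2,rmA), free(left)} = {free(right)}
  ∪ pre   = {free(right)} ∪ {carry(b2,left), robot_in(rmA)}
          = {carry(b2,left), free(right), robot_in(rmA)}

== RESULT ==
["carry(b2,left)", "free(right)", "robot_in(rmA)"]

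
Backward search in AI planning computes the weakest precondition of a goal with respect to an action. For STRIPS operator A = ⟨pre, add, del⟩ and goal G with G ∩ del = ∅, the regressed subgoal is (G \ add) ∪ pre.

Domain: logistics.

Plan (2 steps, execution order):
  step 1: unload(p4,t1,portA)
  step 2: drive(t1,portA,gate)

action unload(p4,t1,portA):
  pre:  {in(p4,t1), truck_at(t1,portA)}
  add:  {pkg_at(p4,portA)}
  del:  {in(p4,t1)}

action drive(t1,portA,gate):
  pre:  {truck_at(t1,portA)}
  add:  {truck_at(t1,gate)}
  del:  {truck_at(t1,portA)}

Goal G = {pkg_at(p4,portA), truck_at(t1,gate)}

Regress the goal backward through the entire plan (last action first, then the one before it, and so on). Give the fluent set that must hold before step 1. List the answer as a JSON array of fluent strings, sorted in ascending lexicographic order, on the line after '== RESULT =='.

Work backward from the goal:
  through step 2 (drive(t1,portA,gate)): drop {truck_at(t1,gate)}, keep {pkg_at(p4,portA)}, require {truck_at(t1,portA)}
    → {pkg_at(p4,portA), truck_at(t1,portA)}
  through step 1 (unload(p4,t1,portA)): drop {pkg_at(p4,portA)}, keep {truck_at(t1,portA)}, require {in(p4,t1), truck_at(t1,portA)}
    → {in(p4,t1), truck_at(t1,portA)}

== RESULT ==
["in(p4,t1)", "truck_at(t1,portA)"]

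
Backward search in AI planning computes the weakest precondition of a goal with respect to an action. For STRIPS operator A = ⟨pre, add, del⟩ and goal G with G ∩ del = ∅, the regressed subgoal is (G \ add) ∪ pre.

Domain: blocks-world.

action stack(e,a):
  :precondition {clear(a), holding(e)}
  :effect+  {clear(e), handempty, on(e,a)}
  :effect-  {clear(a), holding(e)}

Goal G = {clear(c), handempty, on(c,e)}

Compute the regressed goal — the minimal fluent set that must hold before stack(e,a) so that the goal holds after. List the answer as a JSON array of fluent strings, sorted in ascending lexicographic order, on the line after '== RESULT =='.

Compute (G \ add) ∪ pre:
  G ∩ del = {}  (empty — regression defined)
  G \ add = {clear(c), handempty, on(c,e)} \ {clear(e), handempty, on(e,a)} = {clear(c), on(c,e)}
  ∪ pre   = {clear(c), on(c,e)} ∪ {clear(a), holding(e)}
          = {clear(a), clear(c), holding(e), on(c,e)}

== RESULT ==
["clear(a)", "clear(c)", "holding(e)", "on(c,e)"]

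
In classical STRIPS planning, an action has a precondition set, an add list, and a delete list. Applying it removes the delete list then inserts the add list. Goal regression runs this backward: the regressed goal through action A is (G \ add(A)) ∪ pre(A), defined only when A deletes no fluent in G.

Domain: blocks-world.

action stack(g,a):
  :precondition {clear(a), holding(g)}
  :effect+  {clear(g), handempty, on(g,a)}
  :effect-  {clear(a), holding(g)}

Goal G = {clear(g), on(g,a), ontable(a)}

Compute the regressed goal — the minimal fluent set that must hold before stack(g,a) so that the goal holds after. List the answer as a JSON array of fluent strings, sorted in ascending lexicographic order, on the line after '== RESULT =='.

Regress:
  G ∩ del = {}  (empty — regression defined)
  G \ add = {clear(g), on(g,a), ontable(a)} \ {clear(g), handempty, on(g,a)} = {ontable(a)}
  ∪ pre   = {ontable(a)} ∪ {clear(a), holding(g)}
          = {clear(a), holding(g), ontable(a)}

== RESULT ==
["clear(a)", "holding(g)", "ontable(a)"]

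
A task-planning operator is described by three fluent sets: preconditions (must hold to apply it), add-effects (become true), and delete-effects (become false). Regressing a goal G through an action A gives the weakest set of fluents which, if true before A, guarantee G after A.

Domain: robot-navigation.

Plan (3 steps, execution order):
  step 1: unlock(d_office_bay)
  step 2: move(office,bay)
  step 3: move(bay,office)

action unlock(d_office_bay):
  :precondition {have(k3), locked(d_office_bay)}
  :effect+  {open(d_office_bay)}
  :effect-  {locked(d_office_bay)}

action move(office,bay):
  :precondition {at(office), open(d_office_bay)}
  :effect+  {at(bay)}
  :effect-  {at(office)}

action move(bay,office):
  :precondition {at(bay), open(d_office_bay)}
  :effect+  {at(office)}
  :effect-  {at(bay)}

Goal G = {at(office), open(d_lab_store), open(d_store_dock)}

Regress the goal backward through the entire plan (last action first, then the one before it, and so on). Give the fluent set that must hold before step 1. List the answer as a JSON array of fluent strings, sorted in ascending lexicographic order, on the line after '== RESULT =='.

Work backward from the goal:
  through step 3 (move(bay,office)): drop {at(office)}, keep {open(d_lab_store), open(d_store_dock)}, require {at(bay), open(d_office_bay)}
    → {at(bay), open(d_lab_store), open(d_office_bay), open(d_store_dock)}
  through step 2 (move(office,bay)): drop {at(bay)}, keep {open(d_lab_store), open(d_office_bay), open(d_store_dock)}, require {at(office), open(d_office_bay)}
    → {at(office), open(d_lab_store), open(d_office_bay), open(d_store_dock)}
  through step 1 (unlock(d_office_bay)): drop {open(d_office_bay)}, keep {at(office), open(d_lab_store), open(d_store_dock)}, require {have(k3), locked(d_office_bay)}
    → {at(office), have(k3), locked(d_office_bay), open(d_lab_store), open(d_store_dock)}

== RESULT ==
["at(office)", "have(k3)", "locked(d_office_bay)", "open(d_lab_store)", "open(d_store_dock)"]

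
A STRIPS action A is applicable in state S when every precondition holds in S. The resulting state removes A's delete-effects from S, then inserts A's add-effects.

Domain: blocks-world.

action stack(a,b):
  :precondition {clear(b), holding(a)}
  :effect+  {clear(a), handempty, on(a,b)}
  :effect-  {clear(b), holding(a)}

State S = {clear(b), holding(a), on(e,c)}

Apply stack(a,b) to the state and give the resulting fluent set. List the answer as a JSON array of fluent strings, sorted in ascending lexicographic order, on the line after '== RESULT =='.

Compute (S \ del) ∪ add:
  pre ⊆ S: {clear(b), holding(a)} ⊆ S  — applicable
  S \ del = {on(e,c)}
  ∪ add   = {clear(a), handempty, on(a,b), on(e,c)}

== RESULT ==
["clear(a)", "handempty", "on(a,b)", "on(e,c)"]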